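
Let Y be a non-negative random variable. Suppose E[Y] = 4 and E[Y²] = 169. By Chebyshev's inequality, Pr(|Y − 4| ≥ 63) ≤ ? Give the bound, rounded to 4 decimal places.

Var(Y) = E[Y²] − (E[Y])² = 169 − 16 = 153.
Chebyshev's inequality: Pr(|Y − μ| ≥ t) ≤ Var(Y)/t² = 153/3969 = 0.0385.

0.0385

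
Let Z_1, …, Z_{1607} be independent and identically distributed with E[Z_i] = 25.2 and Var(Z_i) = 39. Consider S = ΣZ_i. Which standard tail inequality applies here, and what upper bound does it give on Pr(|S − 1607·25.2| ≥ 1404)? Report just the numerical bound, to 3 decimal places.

0.032

With mean and variance of each term known, Chebyshev's inequality bounds the deviation of the sum (or sample mean).
Var(S) = n·Var(Z_i) = 1607·39 = 62673.
Chebyshev: Pr(|S − 1607·25.2| ≥ 1404) ≤ Var(S)/1404² = 62673/1971216 = 0.0318.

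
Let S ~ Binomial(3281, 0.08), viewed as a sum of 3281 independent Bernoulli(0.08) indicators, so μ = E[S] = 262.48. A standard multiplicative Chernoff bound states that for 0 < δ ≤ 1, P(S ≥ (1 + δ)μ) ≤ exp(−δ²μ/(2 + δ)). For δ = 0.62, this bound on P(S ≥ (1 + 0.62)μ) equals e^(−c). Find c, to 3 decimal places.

38.510

c = δ²μ/(2 + δ) = 0.62²·262.48/(2 + 0.62) = 38.5104.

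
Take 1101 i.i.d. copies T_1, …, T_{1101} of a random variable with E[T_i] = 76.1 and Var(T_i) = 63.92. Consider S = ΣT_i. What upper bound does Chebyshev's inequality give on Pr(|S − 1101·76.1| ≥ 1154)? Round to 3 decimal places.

Var(S) = n·Var(T_i) = 1101·63.92 = 70375.92.
Chebyshev: Pr(|S − 1101·76.1| ≥ 1154) ≤ Var(S)/1154² = 70375.92/1331716 = 0.0528.

0.053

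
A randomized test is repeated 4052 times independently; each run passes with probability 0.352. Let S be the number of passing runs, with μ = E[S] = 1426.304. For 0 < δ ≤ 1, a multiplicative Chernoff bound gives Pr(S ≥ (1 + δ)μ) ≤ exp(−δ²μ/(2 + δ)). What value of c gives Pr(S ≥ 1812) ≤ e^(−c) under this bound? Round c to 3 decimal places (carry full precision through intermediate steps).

Write 1812 = (1 + δ)μ, so δ = 1812/1426.304 − 1 = 0.2704164…
Then the exponent is δ²μ/(2 + δ) = (1812 − μ)² / (μ·(2 + δ)) = 45.938060.

45.938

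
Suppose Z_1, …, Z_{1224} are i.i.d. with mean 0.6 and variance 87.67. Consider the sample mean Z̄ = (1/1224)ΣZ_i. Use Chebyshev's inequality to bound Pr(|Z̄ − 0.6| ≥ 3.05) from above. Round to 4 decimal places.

Var(Z̄) = Var(Z_i)/n = 87.67/1224 = 0.071626.
Chebyshev: Pr(|Z̄ − 0.6| ≥ 3.05) ≤ Var(Z̄)/(3.05)² = 87.67/(1224·3.05²) = 0.0077.

0.0077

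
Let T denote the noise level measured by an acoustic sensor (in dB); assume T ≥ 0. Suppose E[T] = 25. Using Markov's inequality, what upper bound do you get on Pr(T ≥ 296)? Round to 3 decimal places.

0.084

Markov's inequality: for a non-negative random variable, Pr(T ≥ a) ≤ E[T]/a.
Here E[T] = 25 and a = 296, so the bound is 25/296 = 0.0845.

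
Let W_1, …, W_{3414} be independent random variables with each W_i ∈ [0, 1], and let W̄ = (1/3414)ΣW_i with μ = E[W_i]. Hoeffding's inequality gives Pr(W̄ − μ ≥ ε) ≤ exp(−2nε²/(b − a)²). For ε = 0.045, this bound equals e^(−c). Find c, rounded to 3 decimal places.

c = 2nε²/(b − a)² = 2·3414·0.045² / 1² = 13.8267.

13.827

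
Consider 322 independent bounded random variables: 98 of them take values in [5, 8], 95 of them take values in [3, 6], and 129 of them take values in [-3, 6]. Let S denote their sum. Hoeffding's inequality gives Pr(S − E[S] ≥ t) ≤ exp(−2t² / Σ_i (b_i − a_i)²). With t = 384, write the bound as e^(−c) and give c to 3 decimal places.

24.201

Σ(b_i − a_i)² = 98·3² + 95·3² + 129·9² = 12186.
c = 2t² / 12186 = 2·384² / 12186 = 24.2009.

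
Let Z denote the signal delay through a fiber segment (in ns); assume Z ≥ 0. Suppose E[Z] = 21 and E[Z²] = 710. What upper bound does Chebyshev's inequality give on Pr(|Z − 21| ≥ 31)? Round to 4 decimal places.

0.2799

Var(Z) = E[Z²] − (E[Z])² = 710 − 441 = 269.
Chebyshev's inequality: Pr(|Z − μ| ≥ t) ≤ Var(Z)/t² = 269/961 = 0.2799.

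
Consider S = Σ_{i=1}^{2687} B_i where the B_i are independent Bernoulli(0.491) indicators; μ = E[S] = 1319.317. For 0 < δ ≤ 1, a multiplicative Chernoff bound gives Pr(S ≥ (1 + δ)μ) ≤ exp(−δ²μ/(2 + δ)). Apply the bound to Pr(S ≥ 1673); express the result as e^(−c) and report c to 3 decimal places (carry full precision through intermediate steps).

41.804

Write 1673 = (1 + δ)μ, so δ = 1673/1319.317 − 1 = 0.2680804…
Then the exponent is δ²μ/(2 + δ) = (1673 − μ)² / (μ·(2 + δ)) = 41.804282.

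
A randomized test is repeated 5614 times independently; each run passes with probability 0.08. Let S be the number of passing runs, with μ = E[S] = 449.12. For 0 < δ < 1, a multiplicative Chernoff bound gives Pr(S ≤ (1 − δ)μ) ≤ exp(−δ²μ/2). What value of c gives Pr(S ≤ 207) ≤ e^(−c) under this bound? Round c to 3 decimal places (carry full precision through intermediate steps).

Write 207 = (1 − δ)μ, so δ = 1 − 207/449.12 = 0.5390987…
Then the exponent is δ²μ/2 = (μ − 207)²/(2μ) = 65.263286.

65.263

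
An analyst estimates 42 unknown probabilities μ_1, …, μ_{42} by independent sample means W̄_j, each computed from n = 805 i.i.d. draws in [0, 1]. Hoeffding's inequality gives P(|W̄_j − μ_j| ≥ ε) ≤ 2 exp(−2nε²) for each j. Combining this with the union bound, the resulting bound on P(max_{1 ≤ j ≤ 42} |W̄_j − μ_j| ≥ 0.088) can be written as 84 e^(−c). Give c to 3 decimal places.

Union bound over the 42 events: P(max_{1 ≤ j ≤ 42} |W̄_j − μ_j| ≥ 0.088) ≤ 42·2·exp(−2nε²) = 84 exp(−2·805·0.088²).
So c = 2·805·0.088² = 12.4678.

12.468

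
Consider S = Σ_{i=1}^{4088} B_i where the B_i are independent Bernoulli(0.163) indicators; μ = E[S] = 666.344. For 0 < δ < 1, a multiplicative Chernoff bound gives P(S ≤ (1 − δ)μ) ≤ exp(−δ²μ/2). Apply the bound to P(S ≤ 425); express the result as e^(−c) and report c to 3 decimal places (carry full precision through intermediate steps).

43.706

Write 425 = (1 − δ)μ, so δ = 1 − 425/666.344 = 0.3621913…
Then the exponent is δ²μ/2 = (μ − 425)²/(2μ) = 43.706349.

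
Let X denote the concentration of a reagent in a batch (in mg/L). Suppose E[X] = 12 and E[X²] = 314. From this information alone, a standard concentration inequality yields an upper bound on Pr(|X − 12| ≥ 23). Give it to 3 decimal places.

0.321

The first two moments determine the variance, so Chebyshev's inequality is the sharpest standard bound available.
Var(X) = E[X²] − (E[X])² = 314 − 144 = 170.
Chebyshev's inequality: Pr(|X − μ| ≥ t) ≤ Var(X)/t² = 170/529 = 0.3214.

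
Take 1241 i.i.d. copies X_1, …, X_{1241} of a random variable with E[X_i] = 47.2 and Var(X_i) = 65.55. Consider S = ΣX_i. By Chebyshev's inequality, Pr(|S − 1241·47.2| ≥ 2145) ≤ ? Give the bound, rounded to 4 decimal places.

0.0177

Var(S) = n·Var(X_i) = 1241·65.55 = 81347.55.
Chebyshev: Pr(|S − 1241·47.2| ≥ 2145) ≤ Var(S)/2145² = 81347.55/4601025 = 0.0177.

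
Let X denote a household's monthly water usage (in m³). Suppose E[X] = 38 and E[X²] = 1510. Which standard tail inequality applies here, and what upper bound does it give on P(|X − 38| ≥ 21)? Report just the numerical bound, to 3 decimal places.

The first two moments determine the variance, so Chebyshev's inequality is the sharpest standard bound available.
Var(X) = E[X²] − (E[X])² = 1510 − 1444 = 66.
Chebyshev's inequality: P(|X − μ| ≥ t) ≤ Var(X)/t² = 66/441 = 0.1497.

0.150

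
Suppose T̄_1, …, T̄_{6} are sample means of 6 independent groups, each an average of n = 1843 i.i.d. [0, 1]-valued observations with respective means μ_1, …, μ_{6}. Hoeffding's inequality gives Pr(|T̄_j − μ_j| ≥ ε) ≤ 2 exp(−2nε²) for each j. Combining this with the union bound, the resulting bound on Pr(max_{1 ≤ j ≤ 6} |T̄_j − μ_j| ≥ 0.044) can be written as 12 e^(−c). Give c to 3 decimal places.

7.136

Union bound over the 6 events: Pr(max_{1 ≤ j ≤ 6} |T̄_j − μ_j| ≥ 0.044) ≤ 6·2·exp(−2nε²) = 12 exp(−2·1843·0.044²).
So c = 2·1843·0.044² = 7.1361.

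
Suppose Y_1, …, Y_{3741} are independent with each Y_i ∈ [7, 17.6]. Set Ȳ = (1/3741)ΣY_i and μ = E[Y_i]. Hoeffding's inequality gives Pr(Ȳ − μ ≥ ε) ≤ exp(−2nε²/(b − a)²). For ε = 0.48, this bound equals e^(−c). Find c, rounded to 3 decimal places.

c = 2nε²/(b − a)² = 2·3741·0.48² / 10.6² = 15.3422.

15.342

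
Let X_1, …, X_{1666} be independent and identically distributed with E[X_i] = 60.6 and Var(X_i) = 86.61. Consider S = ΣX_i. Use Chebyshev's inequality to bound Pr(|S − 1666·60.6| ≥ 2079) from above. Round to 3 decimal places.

0.033

Var(S) = n·Var(X_i) = 1666·86.61 = 144292.26.
Chebyshev: Pr(|S − 1666·60.6| ≥ 2079) ≤ Var(S)/2079² = 144292.26/4322241 = 0.0334.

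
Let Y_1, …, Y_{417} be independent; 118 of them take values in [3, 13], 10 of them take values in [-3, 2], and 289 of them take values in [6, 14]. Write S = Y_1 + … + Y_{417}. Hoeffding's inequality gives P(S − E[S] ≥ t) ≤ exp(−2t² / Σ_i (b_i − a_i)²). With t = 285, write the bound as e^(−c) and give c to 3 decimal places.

Σ(b_i − a_i)² = 118·10² + 10·5² + 289·8² = 30546.
c = 2t² / 30546 = 2·285² / 30546 = 5.3182.

5.318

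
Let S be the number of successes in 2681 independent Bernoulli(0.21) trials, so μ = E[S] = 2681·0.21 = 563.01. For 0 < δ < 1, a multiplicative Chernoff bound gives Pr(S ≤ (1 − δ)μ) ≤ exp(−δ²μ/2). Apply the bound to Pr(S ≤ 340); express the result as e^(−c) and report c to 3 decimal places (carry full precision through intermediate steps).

Write 340 = (1 − δ)μ, so δ = 1 − 340/563.01 = 0.3961031…
Then the exponent is δ²μ/2 = (μ − 340)²/(2μ) = 44.167475.

44.167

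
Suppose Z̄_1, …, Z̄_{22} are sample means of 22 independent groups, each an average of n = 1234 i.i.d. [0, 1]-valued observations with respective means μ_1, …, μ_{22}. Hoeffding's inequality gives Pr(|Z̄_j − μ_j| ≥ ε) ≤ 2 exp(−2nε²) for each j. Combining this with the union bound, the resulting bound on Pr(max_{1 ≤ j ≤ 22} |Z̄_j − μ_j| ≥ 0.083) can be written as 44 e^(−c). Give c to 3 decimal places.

17.002

Union bound over the 22 events: Pr(max_{1 ≤ j ≤ 22} |Z̄_j − μ_j| ≥ 0.083) ≤ 22·2·exp(−2nε²) = 44 exp(−2·1234·0.083²).
So c = 2·1234·0.083² = 17.0021.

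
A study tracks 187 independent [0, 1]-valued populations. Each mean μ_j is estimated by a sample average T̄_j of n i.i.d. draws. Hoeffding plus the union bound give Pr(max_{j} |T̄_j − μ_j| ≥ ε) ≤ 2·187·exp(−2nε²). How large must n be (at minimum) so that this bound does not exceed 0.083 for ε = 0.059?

Need 2·187·exp(−2nε²) ≤ 0.083, i.e. exp(−2nε²) ≤ 0.083/374.
So 2nε² ≥ ln(374/0.083) = 8.413170.
Hence n ≥ 8.413170/(2·0.059²) = 1208.442.
The smallest integer n is 1209.

1209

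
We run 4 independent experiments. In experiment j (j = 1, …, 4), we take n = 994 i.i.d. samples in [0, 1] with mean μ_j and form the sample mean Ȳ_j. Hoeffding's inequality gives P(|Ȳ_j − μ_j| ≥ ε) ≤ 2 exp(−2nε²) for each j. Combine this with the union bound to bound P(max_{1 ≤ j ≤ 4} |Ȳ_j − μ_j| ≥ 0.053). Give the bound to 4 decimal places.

0.0301

Per-experiment Hoeffding bound: 2·exp(−2·994·0.053²) = 2·exp(−5.58429) = 0.0075128.
Union bound over 4 events: 4·0.0075128 = 0.03005.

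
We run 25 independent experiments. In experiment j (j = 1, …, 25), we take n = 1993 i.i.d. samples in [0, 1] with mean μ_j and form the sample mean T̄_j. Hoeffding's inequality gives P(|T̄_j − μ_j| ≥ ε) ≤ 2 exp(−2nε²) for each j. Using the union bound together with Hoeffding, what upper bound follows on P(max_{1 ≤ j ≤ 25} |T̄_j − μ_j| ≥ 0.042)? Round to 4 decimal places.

0.0442

Per-experiment Hoeffding bound: 2·exp(−2·1993·0.042²) = 2·exp(−7.03130) = 0.0017676.
Union bound over 25 events: 25·0.0017676 = 0.04419.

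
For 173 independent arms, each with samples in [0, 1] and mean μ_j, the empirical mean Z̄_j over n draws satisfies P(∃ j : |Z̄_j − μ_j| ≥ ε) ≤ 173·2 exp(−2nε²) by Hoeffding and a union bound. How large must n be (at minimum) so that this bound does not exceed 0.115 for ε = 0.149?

Need 2·173·exp(−2nε²) ≤ 0.115, i.e. exp(−2nε²) ≤ 0.115/346.
So 2nε² ≥ ln(346/0.115) = 8.009262.
Hence n ≥ 8.009262/(2·0.149²) = 180.381.
The smallest integer n is 181.

181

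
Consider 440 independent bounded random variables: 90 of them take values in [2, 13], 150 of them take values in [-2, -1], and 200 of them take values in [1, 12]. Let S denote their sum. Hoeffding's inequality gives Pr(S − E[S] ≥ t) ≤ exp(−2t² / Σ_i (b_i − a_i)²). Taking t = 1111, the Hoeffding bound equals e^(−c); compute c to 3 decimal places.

Σ(b_i − a_i)² = 90·11² + 150·1² + 200·11² = 35240.
c = 2t² / 35240 = 2·1111² / 35240 = 70.0523.

70.052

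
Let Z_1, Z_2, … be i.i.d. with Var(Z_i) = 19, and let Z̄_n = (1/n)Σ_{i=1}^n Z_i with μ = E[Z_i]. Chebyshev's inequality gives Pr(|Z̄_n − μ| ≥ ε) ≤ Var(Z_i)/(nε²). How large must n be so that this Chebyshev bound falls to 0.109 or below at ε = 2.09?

40

Require 19/(n·2.09²) ≤ 0.109, i.e. n ≥ 19/(0.109·2.09²) = 39.906.
The smallest integer n is 40.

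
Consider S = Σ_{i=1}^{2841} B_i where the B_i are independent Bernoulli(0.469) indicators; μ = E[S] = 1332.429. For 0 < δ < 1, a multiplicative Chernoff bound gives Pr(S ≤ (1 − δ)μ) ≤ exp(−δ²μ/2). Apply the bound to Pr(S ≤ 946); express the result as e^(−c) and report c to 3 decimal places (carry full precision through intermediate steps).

Write 946 = (1 − δ)μ, so δ = 1 − 946/1332.429 = 0.2900185…
Then the exponent is δ²μ/2 = (μ − 946)²/(2μ) = 56.035771.

56.036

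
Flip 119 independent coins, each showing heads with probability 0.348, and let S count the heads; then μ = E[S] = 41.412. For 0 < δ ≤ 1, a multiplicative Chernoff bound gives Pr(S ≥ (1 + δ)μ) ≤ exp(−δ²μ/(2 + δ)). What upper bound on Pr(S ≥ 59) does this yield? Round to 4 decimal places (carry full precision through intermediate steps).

0.0459

Write 59 = (1 + δ)μ, so δ = 59/41.412 − 1 = 0.4247078…
Then the exponent is δ²μ/(2 + δ) = (59 − μ)² / (μ·(2 + δ)) = 3.080685.
Bound = exp(−3.080685) = 0.04593.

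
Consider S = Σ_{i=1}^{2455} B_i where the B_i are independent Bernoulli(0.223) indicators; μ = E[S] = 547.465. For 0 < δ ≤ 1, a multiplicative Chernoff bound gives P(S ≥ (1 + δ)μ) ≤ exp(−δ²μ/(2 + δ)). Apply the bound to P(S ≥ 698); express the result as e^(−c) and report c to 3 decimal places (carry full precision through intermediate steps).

Write 698 = (1 + δ)μ, so δ = 698/547.465 − 1 = 0.2749673…
Then the exponent is δ²μ/(2 + δ) = (698 − μ)² / (μ·(2 + δ)) = 18.194639.

18.195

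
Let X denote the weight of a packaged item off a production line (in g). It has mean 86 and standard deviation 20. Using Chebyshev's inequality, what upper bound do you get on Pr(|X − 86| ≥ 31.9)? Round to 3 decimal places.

Chebyshev: Pr(|X − μ| ≥ t) ≤ Var(X)/t².
Var(X) = σ² = 20² = 400.
Bound = 400 / 1017.61 = 0.3931.

0.393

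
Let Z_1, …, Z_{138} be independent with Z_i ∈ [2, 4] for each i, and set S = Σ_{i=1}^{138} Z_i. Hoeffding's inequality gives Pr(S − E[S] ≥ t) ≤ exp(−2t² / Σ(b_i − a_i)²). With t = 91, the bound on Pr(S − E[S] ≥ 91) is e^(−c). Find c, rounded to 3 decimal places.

Σ(b_i − a_i)² = 138·(2)² = 552.
c = 2t²/552 = 2·91²/552 = 30.0036.

30.004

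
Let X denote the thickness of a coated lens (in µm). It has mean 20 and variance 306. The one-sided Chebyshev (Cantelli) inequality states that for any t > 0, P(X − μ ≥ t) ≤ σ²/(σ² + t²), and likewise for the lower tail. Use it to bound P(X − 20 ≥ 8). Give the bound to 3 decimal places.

Here σ² = 306 and t = 8, so σ² + t² = 370.
Cantelli's bound: 306/370 = 0.8270.

0.827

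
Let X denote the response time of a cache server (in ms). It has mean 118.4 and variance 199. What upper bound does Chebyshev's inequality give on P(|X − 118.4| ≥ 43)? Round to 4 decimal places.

0.1076

Chebyshev: P(|X − μ| ≥ t) ≤ Var(X)/t².
Bound = 199 / 1849 = 0.1076.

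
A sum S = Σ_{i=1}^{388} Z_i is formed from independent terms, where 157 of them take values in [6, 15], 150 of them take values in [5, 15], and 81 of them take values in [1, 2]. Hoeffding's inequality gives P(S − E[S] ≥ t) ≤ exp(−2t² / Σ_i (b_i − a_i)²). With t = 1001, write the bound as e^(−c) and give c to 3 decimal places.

Σ(b_i − a_i)² = 157·9² + 150·10² + 81·1² = 27798.
c = 2t² / 27798 = 2·1001² / 27798 = 72.0916.

72.092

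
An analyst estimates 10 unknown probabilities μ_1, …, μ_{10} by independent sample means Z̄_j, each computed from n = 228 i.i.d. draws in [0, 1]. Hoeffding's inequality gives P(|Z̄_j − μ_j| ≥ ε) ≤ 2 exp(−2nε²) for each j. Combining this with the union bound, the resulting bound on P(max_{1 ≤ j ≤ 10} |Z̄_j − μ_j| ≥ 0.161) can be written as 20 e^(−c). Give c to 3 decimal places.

Union bound over the 10 events: P(max_{1 ≤ j ≤ 10} |Z̄_j − μ_j| ≥ 0.161) ≤ 10·2·exp(−2nε²) = 20 exp(−2·228·0.161²).
So c = 2·228·0.161² = 11.8200.

11.820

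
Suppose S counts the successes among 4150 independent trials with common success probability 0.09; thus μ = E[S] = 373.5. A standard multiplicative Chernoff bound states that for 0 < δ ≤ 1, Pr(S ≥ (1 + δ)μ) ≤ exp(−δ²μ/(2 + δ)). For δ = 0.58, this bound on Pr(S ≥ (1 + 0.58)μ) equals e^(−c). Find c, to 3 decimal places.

48.700

c = δ²μ/(2 + δ) = 0.58²·373.5/(2 + 0.58) = 48.6998.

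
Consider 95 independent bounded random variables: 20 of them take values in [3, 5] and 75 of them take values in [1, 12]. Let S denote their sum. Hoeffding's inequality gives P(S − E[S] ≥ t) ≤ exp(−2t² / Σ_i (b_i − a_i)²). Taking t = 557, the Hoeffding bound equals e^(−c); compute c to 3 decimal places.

67.777

Σ(b_i − a_i)² = 20·2² + 75·11² = 9155.
c = 2t² / 9155 = 2·557² / 9155 = 67.7770.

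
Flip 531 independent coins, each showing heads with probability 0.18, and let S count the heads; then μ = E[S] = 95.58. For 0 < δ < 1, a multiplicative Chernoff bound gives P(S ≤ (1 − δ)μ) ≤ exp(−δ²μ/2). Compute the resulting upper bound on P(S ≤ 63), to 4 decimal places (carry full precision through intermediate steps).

0.0039

Write 63 = (1 − δ)μ, so δ = 1 − 63/95.58 = 0.3408663…
Then the exponent is δ²μ/2 = (μ − 63)²/(2μ) = 5.552712.
Bound = exp(−5.552712) = 0.00388.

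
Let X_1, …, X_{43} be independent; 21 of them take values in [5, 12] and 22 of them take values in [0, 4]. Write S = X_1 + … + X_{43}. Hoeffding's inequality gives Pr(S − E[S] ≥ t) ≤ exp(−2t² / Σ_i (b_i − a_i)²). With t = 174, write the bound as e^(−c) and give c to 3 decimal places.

Σ(b_i − a_i)² = 21·7² + 22·4² = 1381.
c = 2t² / 1381 = 2·174² / 1381 = 43.8465.

43.846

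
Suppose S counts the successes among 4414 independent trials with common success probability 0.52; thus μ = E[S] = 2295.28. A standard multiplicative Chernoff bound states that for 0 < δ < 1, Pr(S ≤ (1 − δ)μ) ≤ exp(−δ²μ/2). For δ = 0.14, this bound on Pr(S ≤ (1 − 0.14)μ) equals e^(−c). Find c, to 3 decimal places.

22.494

c = δ²μ/2 = 0.14²·2295.28/2 = 22.4937.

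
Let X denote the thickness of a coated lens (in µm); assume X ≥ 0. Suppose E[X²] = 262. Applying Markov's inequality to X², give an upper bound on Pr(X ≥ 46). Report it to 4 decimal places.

Since X ≥ 0, the event {X ≥ 46} is the same as {X² ≥ 2116}.
Markov's inequality applied to X² gives Pr(X² ≥ 2116) ≤ E[X²]/2116 = 262/2116 = 0.1238.

0.1238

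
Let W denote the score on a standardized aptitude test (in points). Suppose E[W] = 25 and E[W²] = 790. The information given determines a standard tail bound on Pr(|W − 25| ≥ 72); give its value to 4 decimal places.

0.0318

The first two moments determine the variance, so Chebyshev's inequality is the sharpest standard bound available.
Var(W) = E[W²] − (E[W])² = 790 − 625 = 165.
Chebyshev's inequality: Pr(|W − μ| ≥ t) ≤ Var(W)/t² = 165/5184 = 0.0318.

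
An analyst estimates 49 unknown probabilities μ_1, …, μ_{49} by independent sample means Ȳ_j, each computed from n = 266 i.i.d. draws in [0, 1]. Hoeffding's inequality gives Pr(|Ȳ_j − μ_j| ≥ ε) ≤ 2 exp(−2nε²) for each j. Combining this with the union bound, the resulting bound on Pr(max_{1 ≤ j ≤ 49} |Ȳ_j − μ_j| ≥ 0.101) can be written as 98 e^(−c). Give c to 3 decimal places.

Union bound over the 49 events: Pr(max_{1 ≤ j ≤ 49} |Ȳ_j − μ_j| ≥ 0.101) ≤ 49·2·exp(−2nε²) = 98 exp(−2·266·0.101²).
So c = 2·266·0.101² = 5.4269.

5.427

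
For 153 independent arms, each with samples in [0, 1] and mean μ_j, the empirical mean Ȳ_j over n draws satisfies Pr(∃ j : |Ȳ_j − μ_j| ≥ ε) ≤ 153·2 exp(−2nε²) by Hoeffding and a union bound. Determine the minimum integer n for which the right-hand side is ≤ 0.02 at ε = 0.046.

Need 2·153·exp(−2nε²) ≤ 0.02, i.e. exp(−2nε²) ≤ 0.02/306.
So 2nε² ≥ ln(306/0.02) = 9.635608.
Hence n ≥ 9.635608/(2·0.046²) = 2276.845.
The smallest integer n is 2277.

2277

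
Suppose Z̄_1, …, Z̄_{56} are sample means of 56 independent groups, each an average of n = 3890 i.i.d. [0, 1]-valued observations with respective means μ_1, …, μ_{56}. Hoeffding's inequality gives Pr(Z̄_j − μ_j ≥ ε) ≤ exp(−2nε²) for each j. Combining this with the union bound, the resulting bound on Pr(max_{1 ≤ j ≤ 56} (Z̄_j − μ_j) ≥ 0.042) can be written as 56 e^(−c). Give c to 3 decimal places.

Union bound over the 56 events: Pr(max_{1 ≤ j ≤ 56} (Z̄_j − μ_j) ≥ 0.042) ≤ 56·exp(−2nε²) = 56 exp(−2·3890·0.042²).
So c = 2·3890·0.042² = 13.7239.

13.724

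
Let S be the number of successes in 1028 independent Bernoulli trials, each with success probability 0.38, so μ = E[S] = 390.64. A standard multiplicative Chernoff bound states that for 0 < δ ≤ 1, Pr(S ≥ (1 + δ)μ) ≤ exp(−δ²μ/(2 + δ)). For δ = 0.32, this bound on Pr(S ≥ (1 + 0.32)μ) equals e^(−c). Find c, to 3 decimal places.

17.242

c = δ²μ/(2 + δ) = 0.32²·390.64/(2 + 0.32) = 17.2420.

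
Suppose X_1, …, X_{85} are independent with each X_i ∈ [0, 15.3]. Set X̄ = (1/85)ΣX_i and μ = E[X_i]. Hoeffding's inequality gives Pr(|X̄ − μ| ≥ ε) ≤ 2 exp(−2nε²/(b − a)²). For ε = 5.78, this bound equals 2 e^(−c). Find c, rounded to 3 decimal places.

c = 2nε²/(b − a)² = 2·85·5.78² / 15.3² = 24.2617.

24.262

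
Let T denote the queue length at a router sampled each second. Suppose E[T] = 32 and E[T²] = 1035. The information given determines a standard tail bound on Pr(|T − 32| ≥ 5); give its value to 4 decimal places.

0.4400

The first two moments determine the variance, so Chebyshev's inequality is the sharpest standard bound available.
Var(T) = E[T²] − (E[T])² = 1035 − 1024 = 11.
Chebyshev's inequality: Pr(|T − μ| ≥ t) ≤ Var(T)/t² = 11/25 = 0.4400.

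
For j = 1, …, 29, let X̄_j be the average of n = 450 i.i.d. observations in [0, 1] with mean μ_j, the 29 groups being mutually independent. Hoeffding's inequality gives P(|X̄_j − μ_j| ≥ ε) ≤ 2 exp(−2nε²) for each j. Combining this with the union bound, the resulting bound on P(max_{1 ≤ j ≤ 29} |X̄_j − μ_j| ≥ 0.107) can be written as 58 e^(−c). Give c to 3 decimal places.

Union bound over the 29 events: P(max_{1 ≤ j ≤ 29} |X̄_j − μ_j| ≥ 0.107) ≤ 29·2·exp(−2nε²) = 58 exp(−2·450·0.107²).
So c = 2·450·0.107² = 10.3041.

10.304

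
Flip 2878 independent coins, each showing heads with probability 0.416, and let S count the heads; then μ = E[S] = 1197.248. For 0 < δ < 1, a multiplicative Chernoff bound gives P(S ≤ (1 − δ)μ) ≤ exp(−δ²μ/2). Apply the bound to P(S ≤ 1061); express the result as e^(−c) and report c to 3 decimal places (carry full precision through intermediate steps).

Write 1061 = (1 − δ)μ, so δ = 1 − 1061/1197.248 = 0.113801…
Then the exponent is δ²μ/2 = (μ − 1061)²/(2μ) = 7.752578.

7.753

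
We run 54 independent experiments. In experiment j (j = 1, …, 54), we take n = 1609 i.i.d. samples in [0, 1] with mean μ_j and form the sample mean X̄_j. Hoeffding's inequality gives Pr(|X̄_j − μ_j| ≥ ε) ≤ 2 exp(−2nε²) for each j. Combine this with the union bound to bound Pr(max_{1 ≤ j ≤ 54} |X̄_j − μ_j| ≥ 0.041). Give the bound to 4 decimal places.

Per-experiment Hoeffding bound: 2·exp(−2·1609·0.041²) = 2·exp(−5.40946) = 0.0089481.
Union bound over 54 events: 54·0.0089481 = 0.48320.

0.4832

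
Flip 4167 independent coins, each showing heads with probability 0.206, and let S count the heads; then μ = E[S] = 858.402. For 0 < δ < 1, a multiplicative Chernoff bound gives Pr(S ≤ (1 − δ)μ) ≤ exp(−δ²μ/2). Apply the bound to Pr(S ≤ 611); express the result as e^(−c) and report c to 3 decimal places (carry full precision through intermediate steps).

35.652

Write 611 = (1 − δ)μ, so δ = 1 − 611/858.402 = 0.2882123…
Then the exponent is δ²μ/2 = (μ − 611)²/(2μ) = 35.652148.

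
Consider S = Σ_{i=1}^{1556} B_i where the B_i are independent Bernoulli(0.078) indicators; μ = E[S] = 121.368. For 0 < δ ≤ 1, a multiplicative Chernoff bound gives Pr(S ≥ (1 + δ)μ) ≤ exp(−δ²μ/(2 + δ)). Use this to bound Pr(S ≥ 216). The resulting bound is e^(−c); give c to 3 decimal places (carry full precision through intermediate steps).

26.544

Write 216 = (1 + δ)μ, so δ = 216/121.368 − 1 = 0.7797113…
Then the exponent is δ²μ/(2 + δ) = (216 − μ)² / (μ·(2 + δ)) = 26.544353.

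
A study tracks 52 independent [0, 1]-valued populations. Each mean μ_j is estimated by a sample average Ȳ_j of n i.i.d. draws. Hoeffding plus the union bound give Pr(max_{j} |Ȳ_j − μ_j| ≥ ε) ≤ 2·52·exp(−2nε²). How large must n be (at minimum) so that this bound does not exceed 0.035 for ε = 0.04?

Need 2·52·exp(−2nε²) ≤ 0.035, i.e. exp(−2nε²) ≤ 0.035/104.
So 2nε² ≥ ln(104/0.035) = 7.996798.
Hence n ≥ 7.996798/(2·0.04²) = 2498.999.
The smallest integer n is 2499.

2499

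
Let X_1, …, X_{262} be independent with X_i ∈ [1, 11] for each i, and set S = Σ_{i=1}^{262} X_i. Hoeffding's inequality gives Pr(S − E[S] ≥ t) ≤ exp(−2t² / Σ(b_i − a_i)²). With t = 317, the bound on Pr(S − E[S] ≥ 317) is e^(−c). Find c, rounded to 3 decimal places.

7.671

Σ(b_i − a_i)² = 262·(10)² = 26200.
c = 2t²/26200 = 2·317²/26200 = 7.6709.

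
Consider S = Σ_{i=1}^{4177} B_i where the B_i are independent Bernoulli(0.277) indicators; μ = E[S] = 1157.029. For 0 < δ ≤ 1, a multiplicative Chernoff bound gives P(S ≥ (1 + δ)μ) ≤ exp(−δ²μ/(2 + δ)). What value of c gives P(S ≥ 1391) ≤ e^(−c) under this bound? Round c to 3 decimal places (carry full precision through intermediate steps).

21.484

Write 1391 = (1 + δ)μ, so δ = 1391/1157.029 − 1 = 0.2022171…
Then the exponent is δ²μ/(2 + δ) = (1391 − μ)² / (μ·(2 + δ)) = 21.484225.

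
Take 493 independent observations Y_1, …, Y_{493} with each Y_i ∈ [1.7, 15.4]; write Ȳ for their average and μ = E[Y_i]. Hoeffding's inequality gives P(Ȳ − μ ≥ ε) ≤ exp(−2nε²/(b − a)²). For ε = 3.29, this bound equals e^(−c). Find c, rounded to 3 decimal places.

c = 2nε²/(b − a)² = 2·493·3.29² / 13.7² = 56.8627.

56.863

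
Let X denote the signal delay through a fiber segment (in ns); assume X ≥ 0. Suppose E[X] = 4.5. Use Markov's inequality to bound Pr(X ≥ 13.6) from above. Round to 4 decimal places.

0.3309

Markov's inequality: for a non-negative random variable, Pr(X ≥ a) ≤ E[X]/a.
Here E[X] = 4.5 and a = 13.6, so the bound is 4.5/13.6 = 0.3309.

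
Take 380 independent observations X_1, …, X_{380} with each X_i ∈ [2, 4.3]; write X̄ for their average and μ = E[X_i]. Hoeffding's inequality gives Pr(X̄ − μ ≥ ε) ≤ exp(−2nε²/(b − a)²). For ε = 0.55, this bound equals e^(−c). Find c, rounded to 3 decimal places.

43.459

c = 2nε²/(b − a)² = 2·380·0.55² / 2.3² = 43.4594.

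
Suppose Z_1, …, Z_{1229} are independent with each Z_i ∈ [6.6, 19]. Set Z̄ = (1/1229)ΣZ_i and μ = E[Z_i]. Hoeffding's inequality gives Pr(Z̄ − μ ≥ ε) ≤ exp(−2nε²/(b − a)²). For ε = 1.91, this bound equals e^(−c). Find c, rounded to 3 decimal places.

58.318

c = 2nε²/(b − a)² = 2·1229·1.91² / 12.4² = 58.3184.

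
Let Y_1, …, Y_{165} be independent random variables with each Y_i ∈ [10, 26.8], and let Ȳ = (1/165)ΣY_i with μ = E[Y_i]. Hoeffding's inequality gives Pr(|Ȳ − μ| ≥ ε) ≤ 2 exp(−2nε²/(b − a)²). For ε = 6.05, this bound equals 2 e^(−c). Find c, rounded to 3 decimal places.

c = 2nε²/(b − a)² = 2·165·6.05² / 16.8² = 42.7963.

42.796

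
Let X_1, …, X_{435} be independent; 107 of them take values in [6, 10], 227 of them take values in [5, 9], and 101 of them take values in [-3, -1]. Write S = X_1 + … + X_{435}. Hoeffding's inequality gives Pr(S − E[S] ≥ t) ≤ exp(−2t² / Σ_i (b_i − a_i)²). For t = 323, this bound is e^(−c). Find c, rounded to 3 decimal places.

Σ(b_i − a_i)² = 107·4² + 227·4² + 101·2² = 5748.
c = 2t² / 5748 = 2·323² / 5748 = 36.3010.

36.301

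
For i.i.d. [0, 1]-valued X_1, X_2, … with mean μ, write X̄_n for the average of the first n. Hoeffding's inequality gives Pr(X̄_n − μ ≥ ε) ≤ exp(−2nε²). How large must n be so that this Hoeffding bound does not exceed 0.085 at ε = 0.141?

Require exp(−2nε²) ≤ 0.085, i.e. 2nε² ≥ ln(1/0.085) = 2.465104.
So n ≥ 2.465104 / (2·0.141²) = 61.996.
The smallest integer n is 62.

62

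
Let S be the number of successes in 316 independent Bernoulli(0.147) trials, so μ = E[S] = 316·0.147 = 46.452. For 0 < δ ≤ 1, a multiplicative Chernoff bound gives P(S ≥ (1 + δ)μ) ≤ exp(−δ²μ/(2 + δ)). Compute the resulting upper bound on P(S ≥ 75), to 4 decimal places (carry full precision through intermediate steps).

0.0012

Write 75 = (1 + δ)μ, so δ = 75/46.452 − 1 = 0.6145699…
Then the exponent is δ²μ/(2 + δ) = (75 − μ)² / (μ·(2 + δ)) = 6.710374.
Bound = exp(−6.710374) = 0.00122.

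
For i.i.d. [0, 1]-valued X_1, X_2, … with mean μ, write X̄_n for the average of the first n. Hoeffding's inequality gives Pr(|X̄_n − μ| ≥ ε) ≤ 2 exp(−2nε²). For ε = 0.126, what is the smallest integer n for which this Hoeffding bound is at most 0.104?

94

Require 2·exp(−2nε²) ≤ 0.104, i.e. 2nε² ≥ ln(2/0.104) = 2.956512.
So n ≥ 2.956512 / (2·0.126²) = 93.113.
The smallest integer n is 94.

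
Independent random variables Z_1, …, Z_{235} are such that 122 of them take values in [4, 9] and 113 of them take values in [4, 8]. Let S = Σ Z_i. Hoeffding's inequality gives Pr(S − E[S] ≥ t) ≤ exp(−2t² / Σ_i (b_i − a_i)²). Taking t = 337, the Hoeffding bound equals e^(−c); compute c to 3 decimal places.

46.755

Σ(b_i − a_i)² = 122·5² + 113·4² = 4858.
c = 2t² / 4858 = 2·337² / 4858 = 46.7555.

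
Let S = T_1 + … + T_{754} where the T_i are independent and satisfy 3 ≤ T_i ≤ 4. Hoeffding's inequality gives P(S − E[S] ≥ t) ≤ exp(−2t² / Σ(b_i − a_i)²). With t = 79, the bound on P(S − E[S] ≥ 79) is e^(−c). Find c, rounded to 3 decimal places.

Σ(b_i − a_i)² = 754·(1)² = 754.
c = 2t²/754 = 2·79²/754 = 16.5544.

16.554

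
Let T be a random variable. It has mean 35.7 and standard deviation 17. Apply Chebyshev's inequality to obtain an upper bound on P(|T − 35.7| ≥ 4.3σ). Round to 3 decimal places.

0.054

Chebyshev: P(|T − μ| ≥ t) ≤ Var(T)/t².
Var(T) = σ² = 17² = 289.
t = 4.3·17 = 73.1.
Bound = 289 / 5343.61 = 0.0541.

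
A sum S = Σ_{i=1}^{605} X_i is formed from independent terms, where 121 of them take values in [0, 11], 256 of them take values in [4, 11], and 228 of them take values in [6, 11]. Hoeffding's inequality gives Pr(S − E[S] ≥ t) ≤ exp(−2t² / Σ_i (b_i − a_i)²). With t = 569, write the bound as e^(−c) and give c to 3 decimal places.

19.690

Σ(b_i − a_i)² = 121·11² + 256·7² + 228·5² = 32885.
c = 2t² / 32885 = 2·569² / 32885 = 19.6905.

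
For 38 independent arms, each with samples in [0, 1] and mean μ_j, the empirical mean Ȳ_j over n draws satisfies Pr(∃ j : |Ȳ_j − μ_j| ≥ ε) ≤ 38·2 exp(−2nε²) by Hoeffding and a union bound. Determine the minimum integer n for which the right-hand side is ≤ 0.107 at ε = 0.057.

1011

Need 2·38·exp(−2nε²) ≤ 0.107, i.e. exp(−2nε²) ≤ 0.107/76.
So 2nε² ≥ ln(76/0.107) = 6.565660.
Hence n ≥ 6.565660/(2·0.057²) = 1010.412.
The smallest integer n is 1011.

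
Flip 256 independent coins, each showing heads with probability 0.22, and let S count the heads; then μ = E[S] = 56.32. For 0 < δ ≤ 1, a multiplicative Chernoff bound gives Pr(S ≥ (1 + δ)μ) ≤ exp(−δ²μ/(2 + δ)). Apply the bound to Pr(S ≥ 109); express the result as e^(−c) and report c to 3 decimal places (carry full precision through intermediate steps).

Write 109 = (1 + δ)μ, so δ = 109/56.32 − 1 = 0.9353693…
Then the exponent is δ²μ/(2 + δ) = (109 − μ)² / (μ·(2 + δ)) = 16.786731.

16.787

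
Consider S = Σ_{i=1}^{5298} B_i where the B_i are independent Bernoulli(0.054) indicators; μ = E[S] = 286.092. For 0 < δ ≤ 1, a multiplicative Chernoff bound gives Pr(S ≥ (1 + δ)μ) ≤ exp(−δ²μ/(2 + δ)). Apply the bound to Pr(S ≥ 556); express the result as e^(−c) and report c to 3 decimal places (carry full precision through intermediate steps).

86.511

Write 556 = (1 + δ)μ, so δ = 556/286.092 − 1 = 0.9434308…
Then the exponent is δ²μ/(2 + δ) = (556 − μ)² / (μ·(2 + δ)) = 86.511128.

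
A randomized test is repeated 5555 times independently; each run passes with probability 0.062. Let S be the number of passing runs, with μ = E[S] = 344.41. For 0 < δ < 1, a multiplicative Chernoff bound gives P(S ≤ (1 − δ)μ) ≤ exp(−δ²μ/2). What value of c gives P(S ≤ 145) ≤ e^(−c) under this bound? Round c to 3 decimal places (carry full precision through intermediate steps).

Write 145 = (1 − δ)μ, so δ = 1 − 145/344.41 = 0.5789902…
Then the exponent is δ²μ/2 = (μ − 145)²/(2μ) = 57.728214.

57.728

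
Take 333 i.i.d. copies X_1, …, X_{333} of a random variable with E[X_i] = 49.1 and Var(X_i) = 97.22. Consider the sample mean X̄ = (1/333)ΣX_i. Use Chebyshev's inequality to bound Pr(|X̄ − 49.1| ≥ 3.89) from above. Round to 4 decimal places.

Var(X̄) = Var(X_i)/n = 97.22/333 = 0.29195.
Chebyshev: Pr(|X̄ − 49.1| ≥ 3.89) ≤ Var(X̄)/(3.89)² = 97.22/(333·3.89²) = 0.0193.

0.0193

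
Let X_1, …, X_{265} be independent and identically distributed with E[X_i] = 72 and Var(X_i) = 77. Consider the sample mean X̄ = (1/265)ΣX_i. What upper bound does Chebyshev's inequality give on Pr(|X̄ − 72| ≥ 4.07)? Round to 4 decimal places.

0.0175

Var(X̄) = Var(X_i)/n = 77/265 = 0.29057.
Chebyshev: Pr(|X̄ − 72| ≥ 4.07) ≤ Var(X̄)/(4.07)² = 77/(265·4.07²) = 0.0175.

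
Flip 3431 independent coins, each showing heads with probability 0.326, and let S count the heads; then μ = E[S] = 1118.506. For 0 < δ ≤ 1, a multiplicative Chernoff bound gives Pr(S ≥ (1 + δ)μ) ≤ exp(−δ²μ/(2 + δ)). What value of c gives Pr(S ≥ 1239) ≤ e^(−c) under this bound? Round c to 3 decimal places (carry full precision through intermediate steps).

Write 1239 = (1 + δ)μ, so δ = 1239/1118.506 − 1 = 0.1077276…
Then the exponent is δ²μ/(2 + δ) = (1239 − μ)² / (μ·(2 + δ)) = 6.158544.

6.159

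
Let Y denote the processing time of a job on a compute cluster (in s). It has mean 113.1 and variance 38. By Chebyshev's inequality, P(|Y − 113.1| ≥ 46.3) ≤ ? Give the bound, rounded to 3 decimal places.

Chebyshev: P(|Y − μ| ≥ t) ≤ Var(Y)/t².
Bound = 38 / 2143.69 = 0.0177.

0.018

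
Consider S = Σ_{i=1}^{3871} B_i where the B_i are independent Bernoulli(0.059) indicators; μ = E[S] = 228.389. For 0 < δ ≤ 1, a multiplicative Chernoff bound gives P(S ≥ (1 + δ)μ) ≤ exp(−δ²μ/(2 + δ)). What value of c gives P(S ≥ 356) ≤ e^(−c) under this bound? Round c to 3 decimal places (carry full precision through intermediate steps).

Write 356 = (1 + δ)μ, so δ = 356/228.389 − 1 = 0.5587441…
Then the exponent is δ²μ/(2 + δ) = (356 − μ)² / (μ·(2 + δ)) = 27.865972.

27.866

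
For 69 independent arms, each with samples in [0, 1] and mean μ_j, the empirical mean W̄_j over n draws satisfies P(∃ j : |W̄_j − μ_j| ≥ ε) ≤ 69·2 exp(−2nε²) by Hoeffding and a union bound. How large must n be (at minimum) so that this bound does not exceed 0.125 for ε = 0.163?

132

Need 2·69·exp(−2nε²) ≤ 0.125, i.e. exp(−2nε²) ≤ 0.125/138.
So 2nε² ≥ ln(138/0.125) = 7.006695.
Hence n ≥ 7.006695/(2·0.163²) = 131.858.
The smallest integer n is 132.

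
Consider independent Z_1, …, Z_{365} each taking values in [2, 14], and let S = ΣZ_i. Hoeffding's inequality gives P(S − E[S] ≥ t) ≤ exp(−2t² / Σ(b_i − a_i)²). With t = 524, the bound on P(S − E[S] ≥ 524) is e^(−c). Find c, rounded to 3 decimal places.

Σ(b_i − a_i)² = 365·(12)² = 52560.
c = 2t²/52560 = 2·524²/52560 = 10.4481.

10.448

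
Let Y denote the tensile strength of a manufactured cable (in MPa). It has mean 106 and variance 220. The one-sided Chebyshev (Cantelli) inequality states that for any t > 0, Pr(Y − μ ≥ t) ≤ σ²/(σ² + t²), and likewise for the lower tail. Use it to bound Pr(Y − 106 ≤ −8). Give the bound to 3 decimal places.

0.775

Here σ² = 220 and t = 8, so σ² + t² = 284.
Cantelli's bound: 220/284 = 0.7746.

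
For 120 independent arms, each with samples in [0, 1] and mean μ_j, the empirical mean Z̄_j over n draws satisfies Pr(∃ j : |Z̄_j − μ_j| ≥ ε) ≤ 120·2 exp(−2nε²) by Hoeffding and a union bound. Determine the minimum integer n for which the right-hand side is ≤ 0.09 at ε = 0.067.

Need 2·120·exp(−2nε²) ≤ 0.09, i.e. exp(−2nε²) ≤ 0.09/240.
So 2nε² ≥ ln(240/0.09) = 7.888585.
Hence n ≥ 7.888585/(2·0.067²) = 878.657.
The smallest integer n is 879.

879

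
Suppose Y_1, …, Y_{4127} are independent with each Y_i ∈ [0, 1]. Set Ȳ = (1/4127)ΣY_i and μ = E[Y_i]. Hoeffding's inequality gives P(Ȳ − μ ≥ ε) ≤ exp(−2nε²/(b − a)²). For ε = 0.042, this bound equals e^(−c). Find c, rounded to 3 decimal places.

c = 2nε²/(b − a)² = 2·4127·0.042² / 1² = 14.5601.

14.560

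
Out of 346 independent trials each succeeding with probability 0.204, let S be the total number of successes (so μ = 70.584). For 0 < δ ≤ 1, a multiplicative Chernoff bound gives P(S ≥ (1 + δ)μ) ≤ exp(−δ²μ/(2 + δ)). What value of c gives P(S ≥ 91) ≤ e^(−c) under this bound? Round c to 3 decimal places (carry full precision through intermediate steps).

Write 91 = (1 + δ)μ, so δ = 91/70.584 − 1 = 0.289244…
Then the exponent is δ²μ/(2 + δ) = (91 − μ)² / (μ·(2 + δ)) = 2.579544.

2.580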